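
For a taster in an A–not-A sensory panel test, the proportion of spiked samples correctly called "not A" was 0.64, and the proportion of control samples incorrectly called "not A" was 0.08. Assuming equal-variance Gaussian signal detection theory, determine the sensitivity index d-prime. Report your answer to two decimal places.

d-prime = 1.76

z(H) = z(0.64) = 0.358
z(FA) = z(0.08) = -1.405
d' = z(H) − z(FA) = 0.358 − (-1.405) = 1.763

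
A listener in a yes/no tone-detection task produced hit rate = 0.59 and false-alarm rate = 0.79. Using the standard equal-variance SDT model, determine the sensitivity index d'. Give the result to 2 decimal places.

z(0.59) = 0.2275, z(0.79) = 0.8064
d' = z(H) − z(FA) = 0.2275 − 0.8064 = -0.5789

d' = -0.58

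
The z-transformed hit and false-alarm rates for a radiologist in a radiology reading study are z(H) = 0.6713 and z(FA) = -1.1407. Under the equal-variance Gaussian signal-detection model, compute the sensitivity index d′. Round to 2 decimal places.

d′ = 1.81

d' = z(H) − z(FA) = 0.6713 − (-1.1407) = 1.8120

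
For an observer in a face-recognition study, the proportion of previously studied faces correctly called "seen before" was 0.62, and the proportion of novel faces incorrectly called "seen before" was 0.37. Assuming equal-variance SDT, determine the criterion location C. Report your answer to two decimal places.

C = 0.01

z(H) = 0.3055
z(FA) = -0.3319
c = −½·[z(H) + z(FA)] = −0.5 × (0.3055 + (-0.3319)) = 0.0132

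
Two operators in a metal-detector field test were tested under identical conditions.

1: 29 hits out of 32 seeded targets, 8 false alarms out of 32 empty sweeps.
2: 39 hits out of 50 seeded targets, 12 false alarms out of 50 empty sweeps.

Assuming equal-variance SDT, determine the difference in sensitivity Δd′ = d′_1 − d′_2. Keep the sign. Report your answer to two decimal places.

Δd′ = 0.51

1: z(0.9062) = 1.318, z(0.2500) = -0.674, d' = 1.992
2: z(0.7800) = 0.772, z(0.2400) = -0.706, d' = 1.478
Δd' = d'_1 − d'_2 = 1.992 − 1.478 = 0.514
1 has the higher sensitivity.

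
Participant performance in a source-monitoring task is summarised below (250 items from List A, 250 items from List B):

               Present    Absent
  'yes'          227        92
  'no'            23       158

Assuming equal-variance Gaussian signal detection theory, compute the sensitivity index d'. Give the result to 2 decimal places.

d' = 1.67

H = 227/250 = 0.9080
FA = 92/250 = 0.3680
z(H) = 1.3285
z(FA) = -0.3372
d' = z(H) − z(FA) = 1.3285 − (-0.3372) = 1.6657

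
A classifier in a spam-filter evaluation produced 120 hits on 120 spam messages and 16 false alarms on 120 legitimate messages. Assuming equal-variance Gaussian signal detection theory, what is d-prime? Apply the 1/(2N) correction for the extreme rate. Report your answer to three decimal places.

The hit rate is 120/120 = 1, so apply the 1/(2N) correction: H → 1 − 1/(2·120) = 0.99583.
z(H) = z(0.99583) = 2.6380
z(FA) = z(0.13333) = -1.1108
d' = 2.6380 − (-1.1108) = 3.7488

d-prime = 3.749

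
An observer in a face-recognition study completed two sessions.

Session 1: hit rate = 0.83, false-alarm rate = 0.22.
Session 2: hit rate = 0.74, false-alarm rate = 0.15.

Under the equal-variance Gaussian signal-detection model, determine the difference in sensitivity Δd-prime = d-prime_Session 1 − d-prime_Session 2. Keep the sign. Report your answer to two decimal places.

Session 1: z(0.83) = 0.954, z(0.22) = -0.772, d' = 1.726
Session 2: z(0.74) = 0.643, z(0.15) = -1.036, d' = 1.679
Δd' = d'_Session 1 − d'_Session 2 = 1.726 − 1.679 = 0.047
Session 1 has the higher sensitivity.

Δd-prime = 0.05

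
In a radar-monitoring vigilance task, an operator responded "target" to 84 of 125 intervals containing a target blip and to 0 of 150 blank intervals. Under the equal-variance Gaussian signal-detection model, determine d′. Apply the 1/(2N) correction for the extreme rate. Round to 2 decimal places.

d′ = 3.16

The false-alarm rate is 0/150 = 0, so apply the 1/(2N) correction: FA → 1/(2·150) = 0.00333.
z(H) = z(0.67200) = 0.445
z(FA) = z(0.00333) = -2.713
d' = 0.445 − (-2.713) = 3.158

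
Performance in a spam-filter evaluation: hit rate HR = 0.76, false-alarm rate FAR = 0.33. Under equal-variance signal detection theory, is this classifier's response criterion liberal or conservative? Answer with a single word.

liberal

z(H) = 0.706, z(FA) = -0.440
c = −½·(z(H) + z(FA)) = -0.133
c < 0 → liberal criterion (biased toward responding “yes”).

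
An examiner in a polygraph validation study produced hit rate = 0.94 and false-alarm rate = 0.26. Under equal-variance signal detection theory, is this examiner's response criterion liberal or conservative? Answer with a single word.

liberal

z(H) = 1.555, z(FA) = -0.643
c = −½·(z(H) + z(FA)) = -0.456
c < 0 → liberal criterion (biased toward responding “yes”).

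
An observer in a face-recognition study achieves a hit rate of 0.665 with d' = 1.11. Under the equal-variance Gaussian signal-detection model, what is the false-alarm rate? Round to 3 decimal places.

false-alarm rate = 0.247

z(hit rate) = z(0.665) = 0.4261
z(FA) = z(H) − d' = 0.4261 − 1.11 = -0.6839
false-alarm rate = Φ(-0.6839) = 0.2470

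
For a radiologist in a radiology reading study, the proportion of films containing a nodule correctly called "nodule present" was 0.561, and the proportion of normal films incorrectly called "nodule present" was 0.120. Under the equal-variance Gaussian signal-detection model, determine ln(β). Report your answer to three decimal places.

Φ⁻¹(0.561) = 0.1535, Φ⁻¹(0.120) = -1.1750
ln β = −½·[z(H)² − z(FA)²] = −0.5 × (0.0236 − 1.3806) = 0.6785

ln β = 0.679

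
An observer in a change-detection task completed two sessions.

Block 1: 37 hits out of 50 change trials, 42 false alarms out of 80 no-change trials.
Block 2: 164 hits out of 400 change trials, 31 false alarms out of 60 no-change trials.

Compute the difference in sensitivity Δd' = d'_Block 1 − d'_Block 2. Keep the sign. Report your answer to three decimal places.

Δd' = 0.850

Block 1: z(0.7400) = 0.6433, z(0.5250) = 0.0627, d' = 0.5806
Block 2: z(0.4100) = -0.2275, z(0.5167) = 0.0419, d' = -0.2694
Δd' = d'_Block 1 − d'_Block 2 = 0.5806 − (-0.2694) = 0.8500
Block 1 has the higher sensitivity.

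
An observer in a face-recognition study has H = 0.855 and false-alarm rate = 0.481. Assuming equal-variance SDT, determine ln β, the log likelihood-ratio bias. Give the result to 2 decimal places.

z(0.855) = 1.058, z(0.481) = -0.048
ln β = −½·[z(H)² − z(FA)²] = −0.5 × (1.119 − 0.002) = -0.5585

ln β = -0.56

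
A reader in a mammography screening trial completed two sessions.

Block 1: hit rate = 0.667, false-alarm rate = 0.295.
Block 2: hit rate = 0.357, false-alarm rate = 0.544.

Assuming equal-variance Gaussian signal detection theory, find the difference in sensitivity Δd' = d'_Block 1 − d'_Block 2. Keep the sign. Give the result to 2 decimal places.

Δd' = 1.45

Block 1: z(0.667) = 0.432, z(0.295) = -0.539, d' = 0.971
Block 2: z(0.357) = -0.366, z(0.544) = 0.111, d' = -0.477
Δd' = d'_Block 1 − d'_Block 2 = 0.971 − (-0.477) = 1.448
Block 1 has the higher sensitivity.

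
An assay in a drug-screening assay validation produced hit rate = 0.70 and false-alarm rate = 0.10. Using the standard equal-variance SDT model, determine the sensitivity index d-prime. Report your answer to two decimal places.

d-prime = 1.81

z(H) = z(0.70) = 0.5244
z(FA) = z(0.10) = -1.2816
d' = z(H) − z(FA) = 0.5244 − (-1.2816) = 1.8060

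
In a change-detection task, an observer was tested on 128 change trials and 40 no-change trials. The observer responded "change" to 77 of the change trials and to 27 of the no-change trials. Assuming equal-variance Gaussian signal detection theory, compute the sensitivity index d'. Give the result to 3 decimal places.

d' = -0.196

H = 77/128 = 0.6016
FA = 27/40 = 0.6750
Φ⁻¹(H) = Φ⁻¹(0.6016) = 0.2575
Φ⁻¹(FA) = Φ⁻¹(0.6750) = 0.4538
d' = z(H) − z(FA) = 0.2575 − 0.4538 = -0.1963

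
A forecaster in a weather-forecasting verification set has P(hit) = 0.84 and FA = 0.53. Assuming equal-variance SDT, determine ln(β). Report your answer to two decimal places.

z(H) = z(0.84) = 0.994
z(FA) = z(0.53) = 0.075
ln β = −½·[z(H)² − z(FA)²] = −0.5 × (0.988 − 0.006) = -0.491

ln β = -0.49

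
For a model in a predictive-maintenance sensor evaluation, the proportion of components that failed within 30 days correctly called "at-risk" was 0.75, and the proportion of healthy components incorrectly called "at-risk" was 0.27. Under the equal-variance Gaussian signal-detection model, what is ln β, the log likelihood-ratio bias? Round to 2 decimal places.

Φ⁻¹(H) = 0.674
Φ⁻¹(FA) = -0.613
ln β = −½·[z(H)² − z(FA)²] = −0.5 × (0.454 − 0.376) = -0.039

ln β = -0.04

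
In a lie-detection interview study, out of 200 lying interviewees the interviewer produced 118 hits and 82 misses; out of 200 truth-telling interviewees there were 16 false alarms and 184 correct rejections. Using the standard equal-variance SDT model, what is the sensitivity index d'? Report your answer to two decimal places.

H = 118/200 = 0.5900
FA = 16/200 = 0.0800
z(H) = z(0.5900) = 0.2275
z(FA) = z(0.0800) = -1.4051
d' = z(H) − z(FA) = 0.2275 − (-1.4051) = 1.6326

d' = 1.63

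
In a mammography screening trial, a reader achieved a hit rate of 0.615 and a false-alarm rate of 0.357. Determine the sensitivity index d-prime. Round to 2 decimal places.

d-prime = 0.66

z(0.615) = 0.2924, z(0.357) = -0.3665
d' = z(H) − z(FA) = 0.2924 − (-0.3665) = 0.6589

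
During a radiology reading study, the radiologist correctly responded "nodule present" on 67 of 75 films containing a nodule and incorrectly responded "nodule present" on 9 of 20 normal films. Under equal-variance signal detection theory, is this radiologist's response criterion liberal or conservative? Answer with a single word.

liberal

z(H) = 1.244, z(FA) = -0.126
c = −½·(z(H) + z(FA)) = -0.559
c < 0 → liberal criterion (biased toward responding “yes”).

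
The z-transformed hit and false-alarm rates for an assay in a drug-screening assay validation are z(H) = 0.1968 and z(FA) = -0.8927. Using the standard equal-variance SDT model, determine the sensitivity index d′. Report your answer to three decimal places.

d' = z(H) − z(FA) = 0.1968 − (-0.8927) = 1.0895

d′ = 1.090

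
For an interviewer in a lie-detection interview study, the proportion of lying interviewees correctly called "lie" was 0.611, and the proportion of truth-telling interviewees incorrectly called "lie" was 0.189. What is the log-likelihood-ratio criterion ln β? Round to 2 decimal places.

ln β = 0.35

Φ⁻¹(H) = Φ⁻¹(0.611) = 0.282
Φ⁻¹(FA) = Φ⁻¹(0.189) = -0.882
ln β = −½·[z(H)² − z(FA)²] = −0.5 × (0.080 − 0.778) = 0.349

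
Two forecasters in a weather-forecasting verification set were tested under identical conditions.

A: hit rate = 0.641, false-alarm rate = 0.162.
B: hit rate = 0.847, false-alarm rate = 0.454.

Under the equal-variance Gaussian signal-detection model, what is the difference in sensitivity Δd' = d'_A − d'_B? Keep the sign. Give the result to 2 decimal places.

Δd' = 0.21

A: z(0.641) = 0.361, z(0.162) = -0.986, d' = 1.347
B: z(0.847) = 1.024, z(0.454) = -0.116, d' = 1.140
Δd' = d'_A − d'_B = 1.347 − 1.140 = 0.207
A has the higher sensitivity.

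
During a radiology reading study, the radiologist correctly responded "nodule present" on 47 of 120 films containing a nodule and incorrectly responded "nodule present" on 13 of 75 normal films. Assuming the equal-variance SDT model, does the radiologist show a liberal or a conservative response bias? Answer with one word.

conservative

z(H) = -0.275, z(FA) = -0.941
c = −½·(z(H) + z(FA)) = 0.608
c > 0 → conservative criterion (biased toward responding “no”).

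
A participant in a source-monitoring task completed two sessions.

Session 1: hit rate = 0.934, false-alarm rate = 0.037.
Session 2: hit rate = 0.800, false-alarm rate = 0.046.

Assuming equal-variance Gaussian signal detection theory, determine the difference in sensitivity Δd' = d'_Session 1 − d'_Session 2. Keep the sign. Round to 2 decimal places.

Δd' = 0.77

Session 1: z(0.934) = 1.506, z(0.037) = -1.787, d' = 3.293
Session 2: z(0.800) = 0.842, z(0.046) = -1.685, d' = 2.527
Δd' = d'_Session 1 − d'_Session 2 = 3.293 − 2.527 = 0.766
Session 1 has the higher sensitivity.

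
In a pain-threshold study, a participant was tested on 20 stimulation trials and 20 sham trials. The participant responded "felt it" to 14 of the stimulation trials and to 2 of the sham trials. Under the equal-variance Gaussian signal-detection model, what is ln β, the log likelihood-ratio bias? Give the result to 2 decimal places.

ln β = 0.68

H = 14/20 = 0.7000
FA = 2/20 = 0.1000
z(0.7000) = 0.524, z(0.1000) = -1.282
ln β = −½·[z(H)² − z(FA)²] = −0.5 × (0.275 − 1.644) = 0.6845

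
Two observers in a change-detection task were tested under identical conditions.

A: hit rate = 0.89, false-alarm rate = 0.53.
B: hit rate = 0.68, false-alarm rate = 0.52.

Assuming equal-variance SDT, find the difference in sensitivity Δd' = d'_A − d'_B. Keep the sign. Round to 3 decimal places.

Δd' = 0.734

A: z(0.89) = 1.2265, z(0.53) = 0.0753, d' = 1.1512
B: z(0.68) = 0.4677, z(0.52) = 0.0502, d' = 0.4175
Δd' = d'_A − d'_B = 1.1512 − 0.4175 = 0.7337
A has the higher sensitivity.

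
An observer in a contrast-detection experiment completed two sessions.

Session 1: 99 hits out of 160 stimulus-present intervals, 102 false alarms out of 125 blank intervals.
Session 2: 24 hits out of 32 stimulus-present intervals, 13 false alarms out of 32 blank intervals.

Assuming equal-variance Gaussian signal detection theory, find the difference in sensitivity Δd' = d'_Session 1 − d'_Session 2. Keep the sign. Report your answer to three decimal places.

Session 1: z(0.6188) = 0.3023, z(0.8160) = 0.9002, d' = -0.5979
Session 2: z(0.7500) = 0.6745, z(0.4062) = -0.2373, d' = 0.9118
Δd' = d'_Session 1 − d'_Session 2 = -0.5979 − 0.9118 = -1.5097
Session 2 has the higher sensitivity.

Δd' = -1.510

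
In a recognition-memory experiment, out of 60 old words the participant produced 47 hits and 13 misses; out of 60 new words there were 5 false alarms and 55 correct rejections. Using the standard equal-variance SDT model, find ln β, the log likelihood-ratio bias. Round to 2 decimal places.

H = 47/60 = 0.7833
FA = 5/60 = 0.0833
z(0.7833) = 0.783, z(0.0833) = -1.383
ln β = −½·[z(H)² − z(FA)²] = −0.5 × (0.613 − 1.913) = 0.650

ln β = 0.65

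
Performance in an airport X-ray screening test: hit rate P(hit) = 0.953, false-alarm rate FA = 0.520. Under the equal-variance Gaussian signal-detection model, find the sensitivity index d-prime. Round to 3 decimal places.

d-prime = 1.625

z(H) = 1.6747
z(FA) = 0.0502
d' = z(H) − z(FA) = 1.6747 − 0.0502 = 1.6245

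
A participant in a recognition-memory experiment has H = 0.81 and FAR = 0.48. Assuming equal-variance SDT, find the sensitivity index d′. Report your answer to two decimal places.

d′ = 0.93

z(H) = 0.878
z(FA) = -0.050
d' = z(H) − z(FA) = 0.878 − (-0.050) = 0.928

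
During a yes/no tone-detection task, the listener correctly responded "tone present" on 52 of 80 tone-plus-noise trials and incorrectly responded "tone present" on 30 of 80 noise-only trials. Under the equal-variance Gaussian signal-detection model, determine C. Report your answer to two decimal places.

H = 52/80 = 0.6500
FA = 30/80 = 0.3750
Φ⁻¹(0.6500) = 0.385, Φ⁻¹(0.3750) = -0.319
c = −½·[z(H) + z(FA)] = −0.5 × (0.385 + (-0.319)) = -0.033

C = -0.03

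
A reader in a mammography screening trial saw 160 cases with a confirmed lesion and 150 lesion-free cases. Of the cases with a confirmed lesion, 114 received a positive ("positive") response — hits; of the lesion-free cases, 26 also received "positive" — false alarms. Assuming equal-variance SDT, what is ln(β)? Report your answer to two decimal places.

H = 114/160 = 0.7125
FA = 26/150 = 0.1733
z(H) = 0.561
z(FA) = -0.941
ln β = −½·[z(H)² − z(FA)²] = −0.5 × (0.315 − 0.885) = 0.285

ln β = 0.29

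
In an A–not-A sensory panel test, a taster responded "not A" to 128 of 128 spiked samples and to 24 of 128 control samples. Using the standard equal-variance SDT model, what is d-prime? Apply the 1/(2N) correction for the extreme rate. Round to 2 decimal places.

The hit rate is 128/128 = 1, so apply the 1/(2N) correction: H → 1 − 1/(2·128) = 0.99609.
z(H) = z(0.99609) = 2.660
z(FA) = z(0.18750) = -0.887
d' = 2.660 − (-0.887) = 3.547

d-prime = 3.55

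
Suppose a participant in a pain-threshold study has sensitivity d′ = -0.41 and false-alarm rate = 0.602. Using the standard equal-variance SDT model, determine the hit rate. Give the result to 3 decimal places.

hit rate = 0.440

z(false-alarm rate) = z(0.602) = 0.2585
z(H) = z(FA) + d' = 0.2585 + (-0.41) = -0.1515
hit rate = Φ(-0.1515) = 0.4398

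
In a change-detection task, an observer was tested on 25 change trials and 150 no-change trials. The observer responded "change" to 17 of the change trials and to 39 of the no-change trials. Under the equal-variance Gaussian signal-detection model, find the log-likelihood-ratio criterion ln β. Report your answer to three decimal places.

ln β = 0.098

H = 17/25 = 0.6800
FA = 39/150 = 0.2600
z(0.6800) = 0.4677, z(0.2600) = -0.6433
ln β = −½·[z(H)² − z(FA)²] = −0.5 × (0.2187 − 0.4138) = 0.09755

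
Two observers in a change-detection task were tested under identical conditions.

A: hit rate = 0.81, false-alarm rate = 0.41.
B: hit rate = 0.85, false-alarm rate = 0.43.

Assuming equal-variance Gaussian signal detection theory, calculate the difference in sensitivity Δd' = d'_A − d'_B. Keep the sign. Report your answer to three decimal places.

A: z(0.81) = 0.8779, z(0.41) = -0.2275, d' = 1.1054
B: z(0.85) = 1.0364, z(0.43) = -0.1764, d' = 1.2128
Δd' = d'_A − d'_B = 1.1054 − 1.2128 = -0.1074
B has the higher sensitivity.

Δd' = -0.107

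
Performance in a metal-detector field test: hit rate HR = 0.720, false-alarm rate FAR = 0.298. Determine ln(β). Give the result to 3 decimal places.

ln β = -0.029

Φ⁻¹(H) = Φ⁻¹(0.720) = 0.5828
Φ⁻¹(FA) = Φ⁻¹(0.298) = -0.5302
ln β = −½·[z(H)² − z(FA)²] = −0.5 × (0.3397 − 0.2811) = -0.0293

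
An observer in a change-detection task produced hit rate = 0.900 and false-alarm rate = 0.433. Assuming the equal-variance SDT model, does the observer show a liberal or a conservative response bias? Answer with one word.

z(H) = 1.282, z(FA) = -0.169
c = −½·(z(H) + z(FA)) = -0.5565
c < 0 → liberal criterion (biased toward responding “yes”).

liberal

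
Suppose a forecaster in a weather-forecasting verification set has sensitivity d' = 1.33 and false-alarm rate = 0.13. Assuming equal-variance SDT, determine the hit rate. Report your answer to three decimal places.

z(false-alarm rate) = z(0.13) = -1.1264
z(H) = z(FA) + d' = -1.1264 + 1.33 = 0.2036
hit rate = Φ(0.2036) = 0.5807

hit rate = 0.581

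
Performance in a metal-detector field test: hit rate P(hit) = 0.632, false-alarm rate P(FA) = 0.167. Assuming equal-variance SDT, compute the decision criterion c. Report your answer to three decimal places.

c = 0.314

z(H) = 0.3372
z(FA) = -0.9661
c = −½·[z(H) + z(FA)] = −0.5 × (0.3372 + (-0.9661)) = 0.31445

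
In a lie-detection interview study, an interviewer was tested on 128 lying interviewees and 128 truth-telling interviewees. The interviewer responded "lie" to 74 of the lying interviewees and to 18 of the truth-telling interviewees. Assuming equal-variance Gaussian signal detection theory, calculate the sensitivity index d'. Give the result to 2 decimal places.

d' = 1.27

H = 74/128 = 0.5781
FA = 18/128 = 0.1406
z(H) = 0.1970
z(FA) = -1.0776
d' = z(H) − z(FA) = 0.1970 − (-1.0776) = 1.2746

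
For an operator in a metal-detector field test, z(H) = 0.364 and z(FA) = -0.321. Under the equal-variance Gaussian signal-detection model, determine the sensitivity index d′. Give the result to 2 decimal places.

d' = z(H) − z(FA) = 0.364 − (-0.321) = 0.685

d′ = 0.69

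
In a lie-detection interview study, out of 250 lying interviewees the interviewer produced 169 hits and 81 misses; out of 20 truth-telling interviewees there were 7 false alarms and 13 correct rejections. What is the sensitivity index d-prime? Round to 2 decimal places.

d-prime = 0.84

H = 169/250 = 0.6760
FA = 7/20 = 0.3500
Φ⁻¹(H) = 0.4565
Φ⁻¹(FA) = -0.3853
d' = z(H) − z(FA) = 0.4565 − (-0.3853) = 0.8418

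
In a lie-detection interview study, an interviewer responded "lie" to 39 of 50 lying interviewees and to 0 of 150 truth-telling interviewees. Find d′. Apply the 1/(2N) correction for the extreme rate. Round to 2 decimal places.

d′ = 3.49

The false-alarm rate is 0/150 = 0, so apply the 1/(2N) correction: FA → 1/(2·150) = 0.00333.
z(H) = z(0.78000) = 0.772
z(FA) = z(0.00333) = -2.713
d' = 0.772 − (-2.713) = 3.485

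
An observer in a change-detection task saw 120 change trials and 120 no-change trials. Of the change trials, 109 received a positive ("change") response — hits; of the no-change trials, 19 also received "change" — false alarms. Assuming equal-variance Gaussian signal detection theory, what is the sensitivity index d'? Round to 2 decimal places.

H = 109/120 = 0.9083
FA = 19/120 = 0.1583
Φ⁻¹(H) = 1.330
Φ⁻¹(FA) = -1.001
d' = z(H) − z(FA) = 1.330 − (-1.001) = 2.331

d' = 2.33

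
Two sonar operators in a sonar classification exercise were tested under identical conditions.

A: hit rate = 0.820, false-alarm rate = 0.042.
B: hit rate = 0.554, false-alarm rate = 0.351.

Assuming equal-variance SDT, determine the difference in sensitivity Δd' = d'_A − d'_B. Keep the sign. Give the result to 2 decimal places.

A: z(0.820) = 0.915, z(0.042) = -1.728, d' = 2.643
B: z(0.554) = 0.136, z(0.351) = -0.383, d' = 0.519
Δd' = d'_A − d'_B = 2.643 − 0.519 = 2.124
A has the higher sensitivity.

Δd' = 2.12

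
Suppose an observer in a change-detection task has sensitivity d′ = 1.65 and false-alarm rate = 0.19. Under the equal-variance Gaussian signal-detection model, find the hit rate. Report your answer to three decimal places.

hit rate = 0.780

z(false-alarm rate) = z(0.19) = -0.8779
z(H) = z(FA) + d' = -0.8779 + 1.65 = 0.7721
hit rate = Φ(0.7721) = 0.7800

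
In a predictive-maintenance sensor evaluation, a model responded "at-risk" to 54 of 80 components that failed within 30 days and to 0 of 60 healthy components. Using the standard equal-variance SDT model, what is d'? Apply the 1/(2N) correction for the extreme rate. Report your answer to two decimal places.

The false-alarm rate is 0/60 = 0, so apply the 1/(2N) correction: FA → 1/(2·60) = 0.00833.
z(H) = z(0.67500) = 0.454
z(FA) = z(0.00833) = -2.394
d' = 0.454 − (-2.394) = 2.848

d' = 2.85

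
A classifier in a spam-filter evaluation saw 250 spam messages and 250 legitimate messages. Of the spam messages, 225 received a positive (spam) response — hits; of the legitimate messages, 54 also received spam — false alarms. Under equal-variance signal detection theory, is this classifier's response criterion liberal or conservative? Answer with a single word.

liberal

z(H) = 1.282, z(FA) = -0.786
c = −½·(z(H) + z(FA)) = -0.248
c < 0 → liberal criterion (biased toward responding “yes”).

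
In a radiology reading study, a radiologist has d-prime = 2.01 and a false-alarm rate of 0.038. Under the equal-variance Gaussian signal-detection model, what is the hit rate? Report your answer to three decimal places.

z(false-alarm rate) = z(0.038) = -1.7744
z(H) = z(FA) + d' = -1.7744 + 2.01 = 0.2356
hit rate = Φ(0.2356) = 0.5931

hit rate = 0.593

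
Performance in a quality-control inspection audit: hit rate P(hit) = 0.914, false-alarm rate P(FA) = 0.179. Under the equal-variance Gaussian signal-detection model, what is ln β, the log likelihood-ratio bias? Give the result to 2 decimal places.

z(0.914) = 1.366, z(0.179) = -0.919
ln β = −½·[z(H)² − z(FA)²] = −0.5 × (1.866 − 0.845) = -0.5105

ln β = -0.51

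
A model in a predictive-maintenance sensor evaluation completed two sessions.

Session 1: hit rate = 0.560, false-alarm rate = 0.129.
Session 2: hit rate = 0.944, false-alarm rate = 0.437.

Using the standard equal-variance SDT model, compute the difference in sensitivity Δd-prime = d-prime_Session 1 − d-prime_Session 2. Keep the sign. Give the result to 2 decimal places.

Session 1: z(0.560) = 0.151, z(0.129) = -1.131, d' = 1.282
Session 2: z(0.944) = 1.589, z(0.437) = -0.159, d' = 1.748
Δd' = d'_Session 1 − d'_Session 2 = 1.282 − 1.748 = -0.466
Session 2 has the higher sensitivity.

Δd-prime = -0.47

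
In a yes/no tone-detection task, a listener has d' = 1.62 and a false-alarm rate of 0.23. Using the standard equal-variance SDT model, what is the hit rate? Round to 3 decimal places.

hit rate = 0.811

z(false-alarm rate) = z(0.23) = -0.7388
z(H) = z(FA) + d' = -0.7388 + 1.62 = 0.8812
hit rate = Φ(0.8812) = 0.8109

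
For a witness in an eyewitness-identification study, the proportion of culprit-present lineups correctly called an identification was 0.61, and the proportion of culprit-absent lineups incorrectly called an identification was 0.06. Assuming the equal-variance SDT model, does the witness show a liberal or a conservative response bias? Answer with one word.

z(H) = 0.279, z(FA) = -1.555
c = −½·(z(H) + z(FA)) = 0.638
c > 0 → conservative criterion (biased toward responding “no”).

conservative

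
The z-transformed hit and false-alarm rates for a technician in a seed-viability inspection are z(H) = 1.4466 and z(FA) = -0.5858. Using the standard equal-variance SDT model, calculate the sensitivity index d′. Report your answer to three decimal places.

d' = z(H) − z(FA) = 1.4466 − (-0.5858) = 2.0324

d′ = 2.032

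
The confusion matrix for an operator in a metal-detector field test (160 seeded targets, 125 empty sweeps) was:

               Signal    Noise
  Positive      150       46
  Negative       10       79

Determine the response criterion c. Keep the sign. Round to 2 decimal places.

c = -0.60

H = 150/160 = 0.9375
FA = 46/125 = 0.3680
Φ⁻¹(H) = 1.534
Φ⁻¹(FA) = -0.337
c = −½·[z(H) + z(FA)] = −0.5 × (1.534 + (-0.337)) = -0.5985
c < 0: the operator has a liberal response bias.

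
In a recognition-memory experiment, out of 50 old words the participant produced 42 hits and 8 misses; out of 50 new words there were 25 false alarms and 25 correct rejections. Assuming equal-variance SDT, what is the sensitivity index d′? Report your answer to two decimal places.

d′ = 0.99

H = 42/50 = 0.8400
FA = 25/50 = 0.5000
z(H) = 0.994
z(FA) = 0.000
d' = z(H) − z(FA) = 0.994 − 0.000 = 0.994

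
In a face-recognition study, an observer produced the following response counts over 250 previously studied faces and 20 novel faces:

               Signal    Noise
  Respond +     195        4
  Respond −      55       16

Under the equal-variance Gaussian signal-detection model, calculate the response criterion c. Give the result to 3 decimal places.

c = 0.035

H = 195/250 = 0.7800
FA = 4/20 = 0.2000
Φ⁻¹(H) = 0.7722
Φ⁻¹(FA) = -0.8416
c = −½·[z(H) + z(FA)] = −0.5 × (0.7722 + (-0.8416)) = 0.0347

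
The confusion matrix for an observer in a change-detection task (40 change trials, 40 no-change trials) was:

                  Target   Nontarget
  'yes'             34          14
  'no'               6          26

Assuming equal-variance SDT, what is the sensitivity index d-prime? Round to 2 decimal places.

d-prime = 1.42

H = 34/40 = 0.8500
FA = 14/40 = 0.3500
Φ⁻¹(0.8500) = 1.036, Φ⁻¹(0.3500) = -0.385
d' = z(H) − z(FA) = 1.036 − (-0.385) = 1.421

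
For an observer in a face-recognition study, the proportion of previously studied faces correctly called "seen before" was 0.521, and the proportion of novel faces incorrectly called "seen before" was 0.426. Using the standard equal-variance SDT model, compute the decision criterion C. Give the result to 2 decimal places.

C = 0.07

Φ⁻¹(H) = 0.053
Φ⁻¹(FA) = -0.187
c = −½·[z(H) + z(FA)] = −0.5 × (0.053 + (-0.187)) = 0.067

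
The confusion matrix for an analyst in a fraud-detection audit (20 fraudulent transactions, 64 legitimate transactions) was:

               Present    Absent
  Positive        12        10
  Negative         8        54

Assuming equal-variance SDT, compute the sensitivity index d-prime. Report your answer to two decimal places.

d-prime = 1.26

H = 12/20 = 0.6000
FA = 10/64 = 0.1562
Φ⁻¹(H) = 0.253
Φ⁻¹(FA) = -1.010
d' = z(H) − z(FA) = 0.253 − (-1.010) = 1.263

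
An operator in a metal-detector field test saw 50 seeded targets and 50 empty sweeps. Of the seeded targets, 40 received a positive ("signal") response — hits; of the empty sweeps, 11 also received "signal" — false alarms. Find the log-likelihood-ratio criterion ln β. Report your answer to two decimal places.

ln β = -0.06

H = 40/50 = 0.8000
FA = 11/50 = 0.2200
z(H) = 0.842
z(FA) = -0.772
ln β = −½·[z(H)² − z(FA)²] = −0.5 × (0.709 − 0.596) = -0.0565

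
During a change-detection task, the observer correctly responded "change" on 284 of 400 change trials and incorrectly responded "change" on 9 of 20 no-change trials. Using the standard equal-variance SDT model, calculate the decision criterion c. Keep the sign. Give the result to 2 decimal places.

c = -0.21

H = 284/400 = 0.7100
FA = 9/20 = 0.4500
z(0.7100) = 0.553, z(0.4500) = -0.126
c = −½·[z(H) + z(FA)] = −0.5 × (0.553 + (-0.126)) = -0.2135
c < 0: the observer has a liberal response bias.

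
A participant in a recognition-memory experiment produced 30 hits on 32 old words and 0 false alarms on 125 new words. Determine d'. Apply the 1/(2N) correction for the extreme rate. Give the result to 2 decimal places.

The false-alarm rate is 0/125 = 0, so apply the 1/(2N) correction: FA → 1/(2·125) = 0.00400.
z(H) = z(0.93750) = 1.534
z(FA) = z(0.00400) = -2.652
d' = 1.534 − (-2.652) = 4.186

d' = 4.19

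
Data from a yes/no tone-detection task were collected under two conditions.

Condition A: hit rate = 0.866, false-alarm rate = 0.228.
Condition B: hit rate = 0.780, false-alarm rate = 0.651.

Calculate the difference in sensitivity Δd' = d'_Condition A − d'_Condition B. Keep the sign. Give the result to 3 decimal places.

Δd' = 1.469

Condition A: z(0.866) = 1.1077, z(0.228) = -0.7454, d' = 1.8531
Condition B: z(0.780) = 0.7722, z(0.651) = 0.3880, d' = 0.3842
Δd' = d'_Condition A − d'_Condition B = 1.8531 − 0.3842 = 1.4689
Condition A has the higher sensitivity.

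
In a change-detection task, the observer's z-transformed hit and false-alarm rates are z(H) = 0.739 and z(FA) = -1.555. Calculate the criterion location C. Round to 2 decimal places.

c = −½·[z(H) + z(FA)] = −½·(0.739 + (-1.555)) = 0.408
c > 0: the observer has a conservative response bias.

C = 0.41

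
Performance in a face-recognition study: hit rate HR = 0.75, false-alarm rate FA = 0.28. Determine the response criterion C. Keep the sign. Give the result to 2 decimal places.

C = -0.05

Φ⁻¹(H) = Φ⁻¹(0.75) = 0.6745
Φ⁻¹(FA) = Φ⁻¹(0.28) = -0.5828
c = −½·[z(H) + z(FA)] = −0.5 × (0.6745 + (-0.5828)) = -0.04585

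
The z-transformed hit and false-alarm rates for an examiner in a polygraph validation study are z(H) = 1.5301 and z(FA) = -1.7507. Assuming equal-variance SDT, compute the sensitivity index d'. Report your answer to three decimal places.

d' = 3.281

d' = z(H) − z(FA) = 1.5301 − (-1.7507) = 3.2808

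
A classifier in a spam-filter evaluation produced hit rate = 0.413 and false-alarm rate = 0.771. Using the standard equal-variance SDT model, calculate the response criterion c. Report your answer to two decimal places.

c = -0.26

z(H) = z(0.413) = -0.220
z(FA) = z(0.771) = 0.742
c = −½·[z(H) + z(FA)] = −0.5 × (-0.220 + 0.742) = -0.261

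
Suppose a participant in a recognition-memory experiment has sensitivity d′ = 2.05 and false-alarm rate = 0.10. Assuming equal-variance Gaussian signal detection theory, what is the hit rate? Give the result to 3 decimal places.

z(false-alarm rate) = z(0.10) = -1.2816
z(H) = z(FA) + d' = -1.2816 + 2.05 = 0.7684
hit rate = Φ(0.7684) = 0.7789

hit rate = 0.779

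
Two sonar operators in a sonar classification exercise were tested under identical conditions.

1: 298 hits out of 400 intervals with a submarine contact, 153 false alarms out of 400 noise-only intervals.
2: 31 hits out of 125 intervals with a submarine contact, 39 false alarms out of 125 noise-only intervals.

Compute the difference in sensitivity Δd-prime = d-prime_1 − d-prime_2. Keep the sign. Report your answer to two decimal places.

Δd-prime = 1.15

1: z(0.7450) = 0.659, z(0.3825) = -0.299, d' = 0.958
2: z(0.2480) = -0.681, z(0.3120) = -0.490, d' = -0.191
Δd' = d'_1 − d'_2 = 0.958 − (-0.191) = 1.149
1 has the higher sensitivity.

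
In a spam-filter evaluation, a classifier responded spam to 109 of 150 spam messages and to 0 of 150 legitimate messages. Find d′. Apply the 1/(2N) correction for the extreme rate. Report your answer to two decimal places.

d′ = 3.32

The false-alarm rate is 0/150 = 0, so apply the 1/(2N) correction: FA → 1/(2·150) = 0.00333.
z(H) = z(0.72667) = 0.603
z(FA) = z(0.00333) = -2.713
d' = 0.603 − (-2.713) = 3.316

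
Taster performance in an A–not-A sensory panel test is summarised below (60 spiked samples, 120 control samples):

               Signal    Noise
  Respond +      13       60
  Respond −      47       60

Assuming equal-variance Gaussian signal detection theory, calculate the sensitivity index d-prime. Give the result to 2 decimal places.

d-prime = -0.78

H = 13/60 = 0.2167
FA = 60/120 = 0.5000
Φ⁻¹(H) = Φ⁻¹(0.2167) = -0.783
Φ⁻¹(FA) = Φ⁻¹(0.5000) = 0.000
d' = z(H) − z(FA) = -0.783 − 0.000 = -0.783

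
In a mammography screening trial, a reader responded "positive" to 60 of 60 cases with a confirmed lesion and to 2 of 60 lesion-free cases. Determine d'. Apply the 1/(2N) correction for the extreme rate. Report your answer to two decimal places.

d' = 4.23

The hit rate is 60/60 = 1, so apply the 1/(2N) correction: H → 1 − 1/(2·60) = 0.99167.
z(H) = z(0.99167) = 2.394
z(FA) = z(0.03333) = -1.834
d' = 2.394 − (-1.834) = 4.228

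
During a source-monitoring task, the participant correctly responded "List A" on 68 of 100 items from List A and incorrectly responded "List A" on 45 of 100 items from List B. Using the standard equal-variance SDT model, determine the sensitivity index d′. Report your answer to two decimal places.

d′ = 0.59

H = 68/100 = 0.6800
FA = 45/100 = 0.4500
Φ⁻¹(H) = Φ⁻¹(0.6800) = 0.4677
Φ⁻¹(FA) = Φ⁻¹(0.4500) = -0.1257
d' = z(H) − z(FA) = 0.4677 − (-0.1257) = 0.5934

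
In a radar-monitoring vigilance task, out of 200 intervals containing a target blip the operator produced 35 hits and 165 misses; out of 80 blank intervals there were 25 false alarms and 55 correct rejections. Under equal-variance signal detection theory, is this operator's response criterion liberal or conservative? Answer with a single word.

z(H) = -0.935, z(FA) = -0.489
c = −½·(z(H) + z(FA)) = 0.712
c > 0 → conservative criterion (biased toward responding “no”).

conservative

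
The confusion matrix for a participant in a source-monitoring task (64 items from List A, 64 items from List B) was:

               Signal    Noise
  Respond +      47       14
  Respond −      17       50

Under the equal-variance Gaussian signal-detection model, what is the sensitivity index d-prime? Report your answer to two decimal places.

d-prime = 1.40

H = 47/64 = 0.7344
FA = 14/64 = 0.2188
z(H) = z(0.7344) = 0.6262
z(FA) = z(0.2188) = -0.7763
d' = z(H) − z(FA) = 0.6262 − (-0.7763) = 1.4025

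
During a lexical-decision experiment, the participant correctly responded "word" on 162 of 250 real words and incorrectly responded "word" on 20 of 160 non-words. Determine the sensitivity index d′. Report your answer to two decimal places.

H = 162/250 = 0.6480
FA = 20/160 = 0.1250
Φ⁻¹(H) = 0.3799
Φ⁻¹(FA) = -1.1503
d' = z(H) − z(FA) = 0.3799 − (-1.1503) = 1.5302

d′ = 1.53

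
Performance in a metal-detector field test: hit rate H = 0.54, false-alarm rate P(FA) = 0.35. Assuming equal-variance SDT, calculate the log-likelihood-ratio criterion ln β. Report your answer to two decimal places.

ln β = 0.07

Φ⁻¹(H) = Φ⁻¹(0.54) = 0.100
Φ⁻¹(FA) = Φ⁻¹(0.35) = -0.385
ln β = −½·[z(H)² − z(FA)²] = −0.5 × (0.010 − 0.148) = 0.069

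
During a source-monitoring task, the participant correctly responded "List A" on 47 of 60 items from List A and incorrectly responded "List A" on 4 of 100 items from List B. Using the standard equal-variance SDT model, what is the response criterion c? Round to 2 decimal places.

H = 47/60 = 0.7833
FA = 4/100 = 0.0400
Φ⁻¹(H) = Φ⁻¹(0.7833) = 0.783
Φ⁻¹(FA) = Φ⁻¹(0.0400) = -1.751
c = −½·[z(H) + z(FA)] = −0.5 × (0.783 + (-1.751)) = 0.484

c = 0.48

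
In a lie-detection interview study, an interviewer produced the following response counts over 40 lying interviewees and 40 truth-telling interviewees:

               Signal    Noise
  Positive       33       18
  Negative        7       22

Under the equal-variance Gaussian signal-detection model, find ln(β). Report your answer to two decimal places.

H = 33/40 = 0.8250
FA = 18/40 = 0.4500
Φ⁻¹(H) = 0.935
Φ⁻¹(FA) = -0.126
ln β = −½·[z(H)² − z(FA)²] = −0.5 × (0.874 − 0.016) = -0.429

ln β = -0.43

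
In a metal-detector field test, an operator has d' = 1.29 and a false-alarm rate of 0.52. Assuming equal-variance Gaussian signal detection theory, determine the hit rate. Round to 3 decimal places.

hit rate = 0.910

z(false-alarm rate) = z(0.52) = 0.0502
z(H) = z(FA) + d' = 0.0502 + 1.29 = 1.3402
hit rate = Φ(1.3402) = 0.9099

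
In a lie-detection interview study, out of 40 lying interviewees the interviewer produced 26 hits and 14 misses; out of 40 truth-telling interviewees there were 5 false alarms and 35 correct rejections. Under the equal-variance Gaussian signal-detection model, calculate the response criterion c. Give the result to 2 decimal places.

H = 26/40 = 0.6500
FA = 5/40 = 0.1250
z(H) = 0.385
z(FA) = -1.150
c = −½·[z(H) + z(FA)] = −0.5 × (0.385 + (-1.150)) = 0.3825

c = 0.38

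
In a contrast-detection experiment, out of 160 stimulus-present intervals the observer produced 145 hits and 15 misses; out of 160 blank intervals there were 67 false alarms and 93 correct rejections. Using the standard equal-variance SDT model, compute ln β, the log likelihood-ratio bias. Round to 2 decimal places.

ln β = -0.85

H = 145/160 = 0.9062
FA = 67/160 = 0.4188
Φ⁻¹(H) = Φ⁻¹(0.9062) = 1.318
Φ⁻¹(FA) = Φ⁻¹(0.4188) = -0.205
ln β = −½·[z(H)² − z(FA)²] = −0.5 × (1.737 − 0.042) = -0.8475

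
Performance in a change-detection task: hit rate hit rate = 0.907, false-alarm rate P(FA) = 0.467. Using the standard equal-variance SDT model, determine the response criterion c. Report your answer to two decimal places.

c = -0.62

z(0.907) = 1.3225, z(0.467) = -0.0828
c = −½·[z(H) + z(FA)] = −0.5 × (1.3225 + (-0.0828)) = -0.61985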